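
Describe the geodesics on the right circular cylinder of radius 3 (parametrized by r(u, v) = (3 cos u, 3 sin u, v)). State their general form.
The cylinder is flat (K = 0) and locally isometric to the plane via the development (u, v) ↦ (3 u, v). Geodesics are the pre-images of straight lines: circles (v constant), vertical lines (u constant), and helices (v = c · u + d) for constants c, d.

A right cylinder has E = 3², F = 0, G = 1, so EG − F² = 3², and L = −3, M = N = 0, giving K = (LN − M²)/(EG − F²) = 0 everywhere. A flat surface is locally isometric to the Euclidean plane via the map (u, v) ↦ (3 u, v). Straight lines in the (x̃, ỹ) plane pull back to: (a) horizontal circles (v = const), (b) vertical generators (u = const), and (c) helices (3 u tan θ = v, i.e. v = c · u + d).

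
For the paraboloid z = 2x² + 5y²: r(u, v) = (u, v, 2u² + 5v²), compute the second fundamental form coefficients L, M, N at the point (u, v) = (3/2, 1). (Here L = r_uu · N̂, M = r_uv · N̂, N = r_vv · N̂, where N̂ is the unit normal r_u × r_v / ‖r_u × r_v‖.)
L = 4*sqrt(137)/137;  M = 0;  N = 10*sqrt(137)/137

Compute the unit normal N̂(u, v) = (-4*u/sqrt(16*u^2 + 100*v^2 + 1), -10*v/sqrt(16*u^2 + 100*v^2 + 1), 1/sqrt(16*u^2 + 100*v^2 + 1)), and the second partials r_uu, r_uv, r_vv. Take dot products:
  L(u, v) = r_uu · N̂ = 4/sqrt(16*u^2 + 100*v^2 + 1),
  M(u, v) = r_uv · N̂ = 0,
  N(u, v) = r_vv · N̂ = 10/sqrt(16*u^2 + 100*v^2 + 1).
Evaluating at (u, v) = (3/2, 1):
  L = 4*sqrt(137)/137, M = 0, N = 10*sqrt(137)/137.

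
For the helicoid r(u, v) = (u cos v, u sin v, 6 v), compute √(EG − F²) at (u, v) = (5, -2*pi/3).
√(EG − F²)|_{(5, -2*pi/3)} = sqrt(61)

E = 1, F = 0, G = u^2 + 36; EG − F² = u^2 + 36; √(EG − F²) = sqrt(u^2 + 36). At the given point: sqrt(61).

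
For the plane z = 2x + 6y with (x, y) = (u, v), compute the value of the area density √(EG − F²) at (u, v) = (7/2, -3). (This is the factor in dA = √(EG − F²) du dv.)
√(EG − F²)|_{(7/2, -3)} = sqrt(41)

E = 5, F = 12, G = 37, so EG − F² = 41. Taking the positive square root: √(EG − F²) = sqrt(41). At (u, v) = (7/2, -3): sqrt(41).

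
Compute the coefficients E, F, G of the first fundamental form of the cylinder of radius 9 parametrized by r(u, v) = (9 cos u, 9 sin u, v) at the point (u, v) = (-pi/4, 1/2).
E = 81;  F = 0;  G = 1

Partials: r_u = (-9*sin(u), 9*cos(u), 0), r_v = (0, 0, 1). As functions of (u, v):
  E = r_u · r_u = 81,
  F = r_u · r_v = 0,
  G = r_v · r_v = 1.
Evaluating at (u, v) = (-pi/4, 1/2): E = 81, F = 0, G = 1.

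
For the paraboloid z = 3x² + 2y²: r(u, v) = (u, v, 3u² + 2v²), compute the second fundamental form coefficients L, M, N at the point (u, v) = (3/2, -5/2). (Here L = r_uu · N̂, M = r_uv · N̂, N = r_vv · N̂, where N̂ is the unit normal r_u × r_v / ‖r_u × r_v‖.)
L = 3*sqrt(182)/91;  M = 0;  N = 2*sqrt(182)/91

Compute the unit normal N̂(u, v) = (-6*u/sqrt(36*u^2 + 16*v^2 + 1), -4*v/sqrt(36*u^2 + 16*v^2 + 1), 1/sqrt(36*u^2 + 16*v^2 + 1)), and the second partials r_uu, r_uv, r_vv. Take dot products:
  L(u, v) = r_uu · N̂ = 6/sqrt(36*u^2 + 16*v^2 + 1),
  M(u, v) = r_uv · N̂ = 0,
  N(u, v) = r_vv · N̂ = 4/sqrt(36*u^2 + 16*v^2 + 1).
Evaluating at (u, v) = (3/2, -5/2):
  L = 3*sqrt(182)/91, M = 0, N = 2*sqrt(182)/91.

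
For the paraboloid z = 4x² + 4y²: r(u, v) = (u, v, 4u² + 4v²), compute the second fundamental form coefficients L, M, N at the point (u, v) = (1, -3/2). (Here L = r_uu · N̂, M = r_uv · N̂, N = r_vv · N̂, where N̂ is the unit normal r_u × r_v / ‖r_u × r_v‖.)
L = 8*sqrt(209)/209;  M = 0;  N = 8*sqrt(209)/209

Compute the unit normal N̂(u, v) = (-8*u/sqrt(64*u^2 + 64*v^2 + 1), -8*v/sqrt(64*u^2 + 64*v^2 + 1), 1/sqrt(64*u^2 + 64*v^2 + 1)), and the second partials r_uu, r_uv, r_vv. Take dot products:
  L(u, v) = r_uu · N̂ = 8/sqrt(64*u^2 + 64*v^2 + 1),
  M(u, v) = r_uv · N̂ = 0,
  N(u, v) = r_vv · N̂ = 8/sqrt(64*u^2 + 64*v^2 + 1).
Evaluating at (u, v) = (1, -3/2):
  L = 8*sqrt(209)/209, M = 0, N = 8*sqrt(209)/209.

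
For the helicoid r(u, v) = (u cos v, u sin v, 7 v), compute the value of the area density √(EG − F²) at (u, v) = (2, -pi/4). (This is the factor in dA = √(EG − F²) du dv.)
√(EG − F²)|_{(2, -pi/4)} = sqrt(53)

E = 1, F = 0, G = u^2 + 49, so EG − F² = u^2 + 49. Taking the positive square root: √(EG − F²) = sqrt(u^2 + 49). At (u, v) = (2, -pi/4): sqrt(53).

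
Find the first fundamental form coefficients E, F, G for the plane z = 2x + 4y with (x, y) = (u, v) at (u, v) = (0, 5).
E = 5;  F = 8;  G = 17

Partials: r_u = (1, 0, 2), r_v = (0, 1, 4). As functions of (u, v):
  E = r_u · r_u = 5,
  F = r_u · r_v = 8,
  G = r_v · r_v = 17.
Evaluating at (u, v) = (0, 5): E = 5, F = 8, G = 17.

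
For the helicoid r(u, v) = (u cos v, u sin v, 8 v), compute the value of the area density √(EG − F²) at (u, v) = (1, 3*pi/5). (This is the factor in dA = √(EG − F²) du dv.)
√(EG − F²)|_{(1, 3*pi/5)} = sqrt(65)

E = 1, F = 0, G = u^2 + 64, so EG − F² = u^2 + 64. Taking the positive square root: √(EG − F²) = sqrt(u^2 + 64). At (u, v) = (1, 3*pi/5): sqrt(65).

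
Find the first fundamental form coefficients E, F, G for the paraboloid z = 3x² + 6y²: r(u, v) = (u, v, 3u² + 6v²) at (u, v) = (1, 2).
E = 37;  F = 144;  G = 577

Partials: r_u = (1, 0, 6*u), r_v = (0, 1, 12*v). As functions of (u, v):
  E = r_u · r_u = 36*u^2 + 1,
  F = r_u · r_v = 72*u*v,
  G = r_v · r_v = 144*v^2 + 1.
Evaluating at (u, v) = (1, 2): E = 37, F = 144, G = 577.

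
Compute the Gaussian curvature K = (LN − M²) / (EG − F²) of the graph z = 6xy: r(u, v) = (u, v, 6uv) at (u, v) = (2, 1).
K = -36/32761

Coefficients of the first fundamental form: E = 36*v^2 + 1, F = 36*u*v, G = 36*u^2 + 1.
Coefficients of the second fundamental form: L = 0, M = 6/sqrt(36*u^2 + 36*v^2 + 1), N = 0.
Assemble K = (LN − M²)/(EG − F²) = -36/(1296*u^4 + 2592*u^2*v^2 + 72*u^2 + 1296*v^4 + 72*v^2 + 1). At (u, v) = (2, 1): K = -36/32761.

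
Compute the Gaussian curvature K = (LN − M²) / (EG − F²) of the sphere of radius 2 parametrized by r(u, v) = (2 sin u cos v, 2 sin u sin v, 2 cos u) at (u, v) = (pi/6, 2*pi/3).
K = 1/4

Coefficients of the first fundamental form: E = 4, F = 0, G = 4*sin(u)^2.
Coefficients of the second fundamental form: L = -2*sin(u)/Abs(sin(u)), M = 0, N = -2*sin(u)^3/Abs(sin(u)).
Assemble K = (LN − M²)/(EG − F²) = 1/4. At (u, v) = (pi/6, 2*pi/3): K = 1/4.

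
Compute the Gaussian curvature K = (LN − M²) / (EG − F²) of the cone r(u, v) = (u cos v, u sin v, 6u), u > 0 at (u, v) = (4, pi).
K = 0

Coefficients of the first fundamental form: E = 37, F = 0, G = u^2.
Coefficients of the second fundamental form: L = 0, M = 0, N = 6*sqrt(37)*u^2/(37*Abs(u)).
Assemble K = (LN − M²)/(EG − F²) = 0. At (u, v) = (4, pi): K = 0.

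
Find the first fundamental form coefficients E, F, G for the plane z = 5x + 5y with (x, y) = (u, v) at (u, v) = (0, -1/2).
E = 26;  F = 25;  G = 26

Partials: r_u = (1, 0, 5), r_v = (0, 1, 5). As functions of (u, v):
  E = r_u · r_u = 26,
  F = r_u · r_v = 25,
  G = r_v · r_v = 26.
Evaluating at (u, v) = (0, -1/2): E = 26, F = 25, G = 26.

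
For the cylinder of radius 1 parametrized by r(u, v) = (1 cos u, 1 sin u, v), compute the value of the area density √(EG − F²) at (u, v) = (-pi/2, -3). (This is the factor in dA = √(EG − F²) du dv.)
√(EG − F²)|_{(-pi/2, -3)} = 1

E = 1, F = 0, G = 1, so EG − F² = 1. Taking the positive square root: √(EG − F²) = 1. At (u, v) = (-pi/2, -3): 1.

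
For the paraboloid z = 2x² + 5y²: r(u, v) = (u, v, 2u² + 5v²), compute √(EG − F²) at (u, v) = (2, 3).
√(EG − F²)|_{(2, 3)} = sqrt(965)

E = 16*u^2 + 1, F = 40*u*v, G = 100*v^2 + 1; EG − F² = 16*u^2 + 100*v^2 + 1; √(EG − F²) = sqrt(16*u^2 + 100*v^2 + 1). At the given point: sqrt(965).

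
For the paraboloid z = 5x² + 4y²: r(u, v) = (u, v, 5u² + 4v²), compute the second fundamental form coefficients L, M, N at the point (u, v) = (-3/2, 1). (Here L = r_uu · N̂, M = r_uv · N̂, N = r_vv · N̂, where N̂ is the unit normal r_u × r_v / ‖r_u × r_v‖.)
L = sqrt(290)/29;  M = 0;  N = 4*sqrt(290)/145

Compute the unit normal N̂(u, v) = (-10*u/sqrt(100*u^2 + 64*v^2 + 1), -8*v/sqrt(100*u^2 + 64*v^2 + 1), 1/sqrt(100*u^2 + 64*v^2 + 1)), and the second partials r_uu, r_uv, r_vv. Take dot products:
  L(u, v) = r_uu · N̂ = 10/sqrt(100*u^2 + 64*v^2 + 1),
  M(u, v) = r_uv · N̂ = 0,
  N(u, v) = r_vv · N̂ = 8/sqrt(100*u^2 + 64*v^2 + 1).
Evaluating at (u, v) = (-3/2, 1):
  L = sqrt(290)/29, M = 0, N = 4*sqrt(290)/145.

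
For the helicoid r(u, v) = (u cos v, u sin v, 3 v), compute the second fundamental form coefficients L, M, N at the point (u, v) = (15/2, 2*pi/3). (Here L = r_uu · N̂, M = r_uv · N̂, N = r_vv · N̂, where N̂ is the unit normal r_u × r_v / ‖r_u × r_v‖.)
L = 0;  M = -2*sqrt(29)/29;  N = 0

Compute the unit normal N̂(u, v) = (3*sin(v)/sqrt(u^2 + 9), -3*cos(v)/sqrt(u^2 + 9), u/sqrt(u^2 + 9)), and the second partials r_uu, r_uv, r_vv. Take dot products:
  L(u, v) = r_uu · N̂ = 0,
  M(u, v) = r_uv · N̂ = -3/sqrt(u^2 + 9),
  N(u, v) = r_vv · N̂ = 0.
Evaluating at (u, v) = (15/2, 2*pi/3):
  L = 0, M = -2*sqrt(29)/29, N = 0.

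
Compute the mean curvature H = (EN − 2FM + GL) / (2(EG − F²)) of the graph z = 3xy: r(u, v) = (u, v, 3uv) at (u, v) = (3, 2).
H = -81*sqrt(118)/6962

With E = 9*v^2 + 1, F = 9*u*v, G = 9*u^2 + 1, L = 0, M = 3/sqrt(9*u^2 + 9*v^2 + 1), N = 0, assemble
  H = (EN − 2FM + GL) / (2(EG − F²)) = -27*u*v/(9*u^2 + 9*v^2 + 1)^(3/2).
At (u, v) = (3, 2): H = -81*sqrt(118)/6962.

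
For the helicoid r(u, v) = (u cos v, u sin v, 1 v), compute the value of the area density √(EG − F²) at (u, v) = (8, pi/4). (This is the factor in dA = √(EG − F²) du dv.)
√(EG − F²)|_{(8, pi/4)} = sqrt(65)

E = 1, F = 0, G = u^2 + 1, so EG − F² = u^2 + 1. Taking the positive square root: √(EG − F²) = sqrt(u^2 + 1). At (u, v) = (8, pi/4): sqrt(65).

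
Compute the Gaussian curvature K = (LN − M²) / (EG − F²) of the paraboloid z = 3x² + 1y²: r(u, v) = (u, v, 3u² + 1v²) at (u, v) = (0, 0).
K = 12

Coefficients of the first fundamental form: E = 36*u^2 + 1, F = 12*u*v, G = 4*v^2 + 1.
Coefficients of the second fundamental form: L = 6/sqrt(36*u^2 + 4*v^2 + 1), M = 0, N = 2/sqrt(36*u^2 + 4*v^2 + 1).
Assemble K = (LN − M²)/(EG − F²) = 12/(1296*u^4 + 288*u^2*v^2 + 72*u^2 + 16*v^4 + 8*v^2 + 1). At (u, v) = (0, 0): K = 12.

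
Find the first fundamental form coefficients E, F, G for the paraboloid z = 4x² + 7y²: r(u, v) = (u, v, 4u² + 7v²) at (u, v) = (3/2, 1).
E = 145;  F = 168;  G = 197

Partials: r_u = (1, 0, 8*u), r_v = (0, 1, 14*v). As functions of (u, v):
  E = r_u · r_u = 64*u^2 + 1,
  F = r_u · r_v = 112*u*v,
  G = r_v · r_v = 196*v^2 + 1.
Evaluating at (u, v) = (3/2, 1): E = 145, F = 168, G = 197.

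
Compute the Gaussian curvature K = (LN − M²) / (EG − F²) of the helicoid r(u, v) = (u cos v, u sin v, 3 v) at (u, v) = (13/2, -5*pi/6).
K = -144/42025

Coefficients of the first fundamental form: E = 1, F = 0, G = u^2 + 9.
Coefficients of the second fundamental form: L = 0, M = -3/sqrt(u^2 + 9), N = 0.
Assemble K = (LN − M²)/(EG − F²) = -9/(u^2 + 9)^2. At (u, v) = (13/2, -5*pi/6): K = -144/42025.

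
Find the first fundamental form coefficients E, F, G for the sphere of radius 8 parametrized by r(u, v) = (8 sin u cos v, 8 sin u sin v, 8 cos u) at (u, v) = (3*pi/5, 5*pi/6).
E = 64;  F = 0;  G = 8*sqrt(5) + 40

Partials: r_u = (8*cos(u)*cos(v), 8*sin(v)*cos(u), -8*sin(u)), r_v = (-8*sin(u)*sin(v), 8*sin(u)*cos(v), 0). As functions of (u, v):
  E = r_u · r_u = 64,
  F = r_u · r_v = 0,
  G = r_v · r_v = 64*sin(u)^2.
Evaluating at (u, v) = (3*pi/5, 5*pi/6): E = 64, F = 0, G = 8*sqrt(5) + 40.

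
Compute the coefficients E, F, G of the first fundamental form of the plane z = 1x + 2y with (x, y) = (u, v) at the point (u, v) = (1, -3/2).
E = 2;  F = 2;  G = 5

Partials: r_u = (1, 0, 1), r_v = (0, 1, 2). As functions of (u, v):
  E = r_u · r_u = 2,
  F = r_u · r_v = 2,
  G = r_v · r_v = 5.
Evaluating at (u, v) = (1, -3/2): E = 2, F = 2, G = 5.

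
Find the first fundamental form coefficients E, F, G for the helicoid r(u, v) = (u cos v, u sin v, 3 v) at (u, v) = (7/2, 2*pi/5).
E = 1;  F = 0;  G = 85/4

Partials: r_u = (cos(v), sin(v), 0), r_v = (-u*sin(v), u*cos(v), 3). As functions of (u, v):
  E = r_u · r_u = 1,
  F = r_u · r_v = 0,
  G = r_v · r_v = u^2 + 9.
Evaluating at (u, v) = (7/2, 2*pi/5): E = 1, F = 0, G = 85/4.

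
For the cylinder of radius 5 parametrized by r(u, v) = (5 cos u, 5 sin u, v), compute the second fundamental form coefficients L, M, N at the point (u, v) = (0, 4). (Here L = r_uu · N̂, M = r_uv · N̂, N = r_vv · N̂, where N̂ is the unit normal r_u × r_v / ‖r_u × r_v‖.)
L = -5;  M = 0;  N = 0

Compute the unit normal N̂(u, v) = (cos(u), sin(u), 0), and the second partials r_uu, r_uv, r_vv. Take dot products:
  L(u, v) = r_uu · N̂ = -5,
  M(u, v) = r_uv · N̂ = 0,
  N(u, v) = r_vv · N̂ = 0.
Evaluating at (u, v) = (0, 4):
  L = -5, M = 0, N = 0.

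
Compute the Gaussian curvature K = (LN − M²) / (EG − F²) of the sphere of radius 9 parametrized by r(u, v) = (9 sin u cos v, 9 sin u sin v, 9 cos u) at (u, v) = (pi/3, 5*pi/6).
K = 1/81

Coefficients of the first fundamental form: E = 81, F = 0, G = 81*sin(u)^2.
Coefficients of the second fundamental form: L = -9*sin(u)/Abs(sin(u)), M = 0, N = -9*sin(u)^3/Abs(sin(u)).
Assemble K = (LN − M²)/(EG − F²) = 1/81. At (u, v) = (pi/3, 5*pi/6): K = 1/81.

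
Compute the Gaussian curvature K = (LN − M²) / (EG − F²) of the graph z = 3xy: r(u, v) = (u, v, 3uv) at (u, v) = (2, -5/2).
K = -144/139129

Coefficients of the first fundamental form: E = 9*v^2 + 1, F = 9*u*v, G = 9*u^2 + 1.
Coefficients of the second fundamental form: L = 0, M = 3/sqrt(9*u^2 + 9*v^2 + 1), N = 0.
Assemble K = (LN − M²)/(EG − F²) = -9/(81*u^4 + 162*u^2*v^2 + 18*u^2 + 81*v^4 + 18*v^2 + 1). At (u, v) = (2, -5/2): K = -144/139129.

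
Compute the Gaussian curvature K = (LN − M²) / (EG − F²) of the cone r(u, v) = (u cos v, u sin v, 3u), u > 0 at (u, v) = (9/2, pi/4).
K = 0

Coefficients of the first fundamental form: E = 10, F = 0, G = u^2.
Coefficients of the second fundamental form: L = 0, M = 0, N = 3*sqrt(10)*u^2/(10*Abs(u)).
Assemble K = (LN − M²)/(EG − F²) = 0. At (u, v) = (9/2, pi/4): K = 0.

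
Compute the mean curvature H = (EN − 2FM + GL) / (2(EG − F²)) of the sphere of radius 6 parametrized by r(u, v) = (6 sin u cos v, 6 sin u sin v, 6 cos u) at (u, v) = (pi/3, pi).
H = -1/6

With E = 36, F = 0, G = 36*sin(u)^2, L = -6*sin(u)/Abs(sin(u)), M = 0, N = -6*sin(u)^3/Abs(sin(u)), assemble
  H = (EN − 2FM + GL) / (2(EG − F²)) = -sin(u)/(6*Abs(sin(u))).
At (u, v) = (pi/3, pi): H = -1/6.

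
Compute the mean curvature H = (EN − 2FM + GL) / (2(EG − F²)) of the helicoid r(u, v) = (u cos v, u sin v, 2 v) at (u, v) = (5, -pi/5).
H = 0

With E = 1, F = 0, G = u^2 + 4, L = 0, M = -2/sqrt(u^2 + 4), N = 0, assemble
  H = (EN − 2FM + GL) / (2(EG − F²)) = 0.
At (u, v) = (5, -pi/5): H = 0.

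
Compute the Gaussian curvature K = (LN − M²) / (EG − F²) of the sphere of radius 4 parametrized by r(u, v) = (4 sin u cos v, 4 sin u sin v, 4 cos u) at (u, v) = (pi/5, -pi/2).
K = 1/16

Coefficients of the first fundamental form: E = 16, F = 0, G = 16*sin(u)^2.
Coefficients of the second fundamental form: L = -4*sin(u)/Abs(sin(u)), M = 0, N = -4*sin(u)^3/Abs(sin(u)).
Assemble K = (LN − M²)/(EG − F²) = 1/16. At (u, v) = (pi/5, -pi/2): K = 1/16.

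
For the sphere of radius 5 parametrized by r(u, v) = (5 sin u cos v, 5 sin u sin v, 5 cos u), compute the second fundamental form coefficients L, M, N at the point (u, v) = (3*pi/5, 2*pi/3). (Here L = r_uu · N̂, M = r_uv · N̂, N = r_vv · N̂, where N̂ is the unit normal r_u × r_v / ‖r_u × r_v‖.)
L = -5;  M = 0;  N = -25/8 - 5*sqrt(5)/8

Compute the unit normal N̂(u, v) = (sin(u)^2*cos(v)/Abs(sin(u)), sin(u)^2*sin(v)/Abs(sin(u)), sin(2*u)/(2*Abs(sin(u)))), and the second partials r_uu, r_uv, r_vv. Take dot products:
  L(u, v) = r_uu · N̂ = -5*sin(u)/Abs(sin(u)),
  M(u, v) = r_uv · N̂ = 0,
  N(u, v) = r_vv · N̂ = -5*sin(u)^3/Abs(sin(u)).
Evaluating at (u, v) = (3*pi/5, 2*pi/3):
  L = -5, M = 0, N = -25/8 - 5*sqrt(5)/8.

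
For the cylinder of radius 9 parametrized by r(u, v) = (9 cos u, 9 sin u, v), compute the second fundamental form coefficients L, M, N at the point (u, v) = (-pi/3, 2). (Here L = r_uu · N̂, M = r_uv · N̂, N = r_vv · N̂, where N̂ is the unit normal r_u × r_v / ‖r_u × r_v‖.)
L = -9;  M = 0;  N = 0

Compute the unit normal N̂(u, v) = (cos(u), sin(u), 0), and the second partials r_uu, r_uv, r_vv. Take dot products:
  L(u, v) = r_uu · N̂ = -9,
  M(u, v) = r_uv · N̂ = 0,
  N(u, v) = r_vv · N̂ = 0.
Evaluating at (u, v) = (-pi/3, 2):
  L = -9, M = 0, N = 0.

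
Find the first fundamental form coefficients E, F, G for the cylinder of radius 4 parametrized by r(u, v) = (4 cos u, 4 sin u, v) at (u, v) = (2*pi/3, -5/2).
E = 16;  F = 0;  G = 1

Partials: r_u = (-4*sin(u), 4*cos(u), 0), r_v = (0, 0, 1). As functions of (u, v):
  E = r_u · r_u = 16,
  F = r_u · r_v = 0,
  G = r_v · r_v = 1.
Evaluating at (u, v) = (2*pi/3, -5/2): E = 16, F = 0, G = 1.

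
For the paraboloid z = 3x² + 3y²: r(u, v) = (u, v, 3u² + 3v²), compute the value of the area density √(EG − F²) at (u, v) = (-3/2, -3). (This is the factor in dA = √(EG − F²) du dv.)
√(EG − F²)|_{(-3/2, -3)} = sqrt(406)

E = 36*u^2 + 1, F = 36*u*v, G = 36*v^2 + 1, so EG − F² = 36*u^2 + 36*v^2 + 1. Taking the positive square root: √(EG − F²) = sqrt(36*u^2 + 36*v^2 + 1). At (u, v) = (-3/2, -3): sqrt(406).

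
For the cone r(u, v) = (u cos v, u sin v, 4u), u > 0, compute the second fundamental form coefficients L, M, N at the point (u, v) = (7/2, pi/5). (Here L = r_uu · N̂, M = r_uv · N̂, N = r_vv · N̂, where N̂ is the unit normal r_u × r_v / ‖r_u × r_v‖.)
L = 0;  M = 0;  N = 14*sqrt(17)/17

Compute the unit normal N̂(u, v) = (-4*sqrt(17)*u*cos(v)/(17*Abs(u)), -4*sqrt(17)*u*sin(v)/(17*Abs(u)), sqrt(17)*u/(17*Abs(u))), and the second partials r_uu, r_uv, r_vv. Take dot products:
  L(u, v) = r_uu · N̂ = 0,
  M(u, v) = r_uv · N̂ = 0,
  N(u, v) = r_vv · N̂ = 4*sqrt(17)*u^2/(17*Abs(u)).
Evaluating at (u, v) = (7/2, pi/5):
  L = 0, M = 0, N = 14*sqrt(17)/17.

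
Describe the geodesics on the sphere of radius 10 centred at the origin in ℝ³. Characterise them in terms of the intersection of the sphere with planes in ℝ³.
Geodesics on the sphere of radius 10 are great circles — circles of radius 10 obtained as the intersection of the sphere with planes through the origin (the centre of the sphere).

A curve α(t) of nonzero constant speed on the sphere of radius 10 is a geodesic iff its acceleration α̈ is everywhere normal to the surface, i.e. parallel to the radial vector α(t). Then d/dt(α × α̇) = α̇ × α̇ + α × α̈ = 0, so α × α̇ is a constant vector n ≠ 0 and α(t) · n = 0 for all t: α lies in the plane through the origin with normal n. The intersection of that plane with the sphere is a circle of radius 10 (a great circle). Conversely, a great circle traversed at constant speed has centripetal acceleration pointing at the origin, hence normal to the sphere, so every great circle is a geodesic.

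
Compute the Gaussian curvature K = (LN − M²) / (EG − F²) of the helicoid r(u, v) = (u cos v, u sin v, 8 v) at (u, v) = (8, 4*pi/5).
K = -1/256

Coefficients of the first fundamental form: E = 1, F = 0, G = u^2 + 64.
Coefficients of the second fundamental form: L = 0, M = -8/sqrt(u^2 + 64), N = 0.
Assemble K = (LN − M²)/(EG − F²) = -64/(u^2 + 64)^2. At (u, v) = (8, 4*pi/5): K = -1/256.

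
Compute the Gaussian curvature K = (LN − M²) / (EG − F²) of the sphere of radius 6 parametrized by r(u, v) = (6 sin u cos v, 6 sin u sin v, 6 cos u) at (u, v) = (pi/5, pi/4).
K = 1/36

Coefficients of the first fundamental form: E = 36, F = 0, G = 36*sin(u)^2.
Coefficients of the second fundamental form: L = -6*sin(u)/Abs(sin(u)), M = 0, N = -6*sin(u)^3/Abs(sin(u)).
Assemble K = (LN − M²)/(EG − F²) = 1/36. At (u, v) = (pi/5, pi/4): K = 1/36.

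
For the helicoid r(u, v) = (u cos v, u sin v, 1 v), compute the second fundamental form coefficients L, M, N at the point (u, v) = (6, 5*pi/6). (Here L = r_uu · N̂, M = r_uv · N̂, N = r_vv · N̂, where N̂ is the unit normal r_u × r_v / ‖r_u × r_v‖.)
L = 0;  M = -sqrt(37)/37;  N = 0

Compute the unit normal N̂(u, v) = (sin(v)/sqrt(u^2 + 1), -cos(v)/sqrt(u^2 + 1), u/sqrt(u^2 + 1)), and the second partials r_uu, r_uv, r_vv. Take dot products:
  L(u, v) = r_uu · N̂ = 0,
  M(u, v) = r_uv · N̂ = -1/sqrt(u^2 + 1),
  N(u, v) = r_vv · N̂ = 0.
Evaluating at (u, v) = (6, 5*pi/6):
  L = 0, M = -sqrt(37)/37, N = 0.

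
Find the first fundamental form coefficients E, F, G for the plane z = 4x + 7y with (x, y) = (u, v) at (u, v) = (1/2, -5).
E = 17;  F = 28;  G = 50

Partials: r_u = (1, 0, 4), r_v = (0, 1, 7). As functions of (u, v):
  E = r_u · r_u = 17,
  F = r_u · r_v = 28,
  G = r_v · r_v = 50.
Evaluating at (u, v) = (1/2, -5): E = 17, F = 28, G = 50.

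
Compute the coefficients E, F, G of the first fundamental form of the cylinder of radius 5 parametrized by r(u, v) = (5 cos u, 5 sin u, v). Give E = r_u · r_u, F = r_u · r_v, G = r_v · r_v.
E = 25;  F = 0;  G = 1

Compute partials: r_u = (-5*sin(u), 5*cos(u), 0), r_v = (0, 0, 1). Then
  E = r_u · r_u = 25,
  F = r_u · r_v = 0,
  G = r_v · r_v = 1.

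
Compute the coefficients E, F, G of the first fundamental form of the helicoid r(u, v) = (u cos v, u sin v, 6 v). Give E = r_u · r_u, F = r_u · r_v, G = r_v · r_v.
E = 1;  F = 0;  G = u^2 + 36

Compute partials: r_u = (cos(v), sin(v), 0), r_v = (-u*sin(v), u*cos(v), 6). Then
  E = r_u · r_u = 1,
  F = r_u · r_v = 0,
  G = r_v · r_v = u^2 + 36.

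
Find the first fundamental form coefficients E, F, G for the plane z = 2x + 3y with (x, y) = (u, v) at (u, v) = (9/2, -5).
E = 5;  F = 6;  G = 10

Partials: r_u = (1, 0, 2), r_v = (0, 1, 3). As functions of (u, v):
  E = r_u · r_u = 5,
  F = r_u · r_v = 6,
  G = r_v · r_v = 10.
Evaluating at (u, v) = (9/2, -5): E = 5, F = 6, G = 10.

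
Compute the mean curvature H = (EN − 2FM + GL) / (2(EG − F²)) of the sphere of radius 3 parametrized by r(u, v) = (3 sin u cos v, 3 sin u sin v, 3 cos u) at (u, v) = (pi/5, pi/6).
H = -1/3

With E = 9, F = 0, G = 9*sin(u)^2, L = -3*sin(u)/Abs(sin(u)), M = 0, N = -3*sin(u)^3/Abs(sin(u)), assemble
  H = (EN − 2FM + GL) / (2(EG − F²)) = -sin(u)/(3*Abs(sin(u))).
At (u, v) = (pi/5, pi/6): H = -1/3.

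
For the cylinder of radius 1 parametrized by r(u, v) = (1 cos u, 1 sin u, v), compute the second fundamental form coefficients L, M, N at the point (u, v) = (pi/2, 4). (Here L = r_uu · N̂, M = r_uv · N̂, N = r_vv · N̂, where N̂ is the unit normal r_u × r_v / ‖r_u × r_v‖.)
L = -1;  M = 0;  N = 0

Compute the unit normal N̂(u, v) = (cos(u), sin(u), 0), and the second partials r_uu, r_uv, r_vv. Take dot products:
  L(u, v) = r_uu · N̂ = -1,
  M(u, v) = r_uv · N̂ = 0,
  N(u, v) = r_vv · N̂ = 0.
Evaluating at (u, v) = (pi/2, 4):
  L = -1, M = 0, N = 0.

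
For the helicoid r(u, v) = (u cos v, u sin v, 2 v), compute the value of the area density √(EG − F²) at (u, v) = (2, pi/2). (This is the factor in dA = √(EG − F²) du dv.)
√(EG − F²)|_{(2, pi/2)} = 2*sqrt(2)

E = 1, F = 0, G = u^2 + 4, so EG − F² = u^2 + 4. Taking the positive square root: √(EG − F²) = sqrt(u^2 + 4). At (u, v) = (2, pi/2): 2*sqrt(2).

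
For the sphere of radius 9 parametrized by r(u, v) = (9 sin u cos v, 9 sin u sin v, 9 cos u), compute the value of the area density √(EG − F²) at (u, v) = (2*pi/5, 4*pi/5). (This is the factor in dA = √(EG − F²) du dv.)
√(EG − F²)|_{(2*pi/5, 4*pi/5)} = 81*sqrt(2*sqrt(5) + 10)/4

E = 81, F = 0, G = 81*sin(u)^2, so EG − F² = 6561*sin(u)^2. Taking the positive square root: √(EG − F²) = 81*Abs(sin(u)). At (u, v) = (2*pi/5, 4*pi/5): 81*sqrt(2*sqrt(5) + 10)/4.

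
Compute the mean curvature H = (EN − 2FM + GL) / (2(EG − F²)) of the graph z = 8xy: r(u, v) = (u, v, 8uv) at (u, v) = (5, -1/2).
H = 1280*sqrt(33)/373527

With E = 64*v^2 + 1, F = 64*u*v, G = 64*u^2 + 1, L = 0, M = 8/sqrt(64*u^2 + 64*v^2 + 1), N = 0, assemble
  H = (EN − 2FM + GL) / (2(EG − F²)) = -512*u*v/(64*u^2 + 64*v^2 + 1)^(3/2).
At (u, v) = (5, -1/2): H = 1280*sqrt(33)/373527.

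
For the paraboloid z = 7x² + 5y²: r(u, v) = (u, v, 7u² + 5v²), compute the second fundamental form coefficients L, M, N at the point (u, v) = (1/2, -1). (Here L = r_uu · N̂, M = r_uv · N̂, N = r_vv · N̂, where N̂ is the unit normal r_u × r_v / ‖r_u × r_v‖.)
L = 7*sqrt(6)/15;  M = 0;  N = sqrt(6)/3

Compute the unit normal N̂(u, v) = (-14*u/sqrt(196*u^2 + 100*v^2 + 1), -10*v/sqrt(196*u^2 + 100*v^2 + 1), 1/sqrt(196*u^2 + 100*v^2 + 1)), and the second partials r_uu, r_uv, r_vv. Take dot products:
  L(u, v) = r_uu · N̂ = 14/sqrt(196*u^2 + 100*v^2 + 1),
  M(u, v) = r_uv · N̂ = 0,
  N(u, v) = r_vv · N̂ = 10/sqrt(196*u^2 + 100*v^2 + 1).
Evaluating at (u, v) = (1/2, -1):
  L = 7*sqrt(6)/15, M = 0, N = sqrt(6)/3.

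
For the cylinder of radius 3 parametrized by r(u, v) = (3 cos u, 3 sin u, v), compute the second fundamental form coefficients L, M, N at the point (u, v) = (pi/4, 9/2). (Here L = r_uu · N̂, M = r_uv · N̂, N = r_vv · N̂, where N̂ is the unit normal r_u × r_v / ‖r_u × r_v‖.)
L = -3;  M = 0;  N = 0

Compute the unit normal N̂(u, v) = (cos(u), sin(u), 0), and the second partials r_uu, r_uv, r_vv. Take dot products:
  L(u, v) = r_uu · N̂ = -3,
  M(u, v) = r_uv · N̂ = 0,
  N(u, v) = r_vv · N̂ = 0.
Evaluating at (u, v) = (pi/4, 9/2):
  L = -3, M = 0, N = 0.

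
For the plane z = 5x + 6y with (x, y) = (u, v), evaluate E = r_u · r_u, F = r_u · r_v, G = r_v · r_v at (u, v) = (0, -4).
E = 26;  F = 30;  G = 37

Partials: r_u = (1, 0, 5), r_v = (0, 1, 6). As functions of (u, v):
  E = r_u · r_u = 26,
  F = r_u · r_v = 30,
  G = r_v · r_v = 37.
Evaluating at (u, v) = (0, -4): E = 26, F = 30, G = 37.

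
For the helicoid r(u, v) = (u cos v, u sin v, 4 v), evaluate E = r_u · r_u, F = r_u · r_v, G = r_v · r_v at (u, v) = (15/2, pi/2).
E = 1;  F = 0;  G = 289/4

Partials: r_u = (cos(v), sin(v), 0), r_v = (-u*sin(v), u*cos(v), 4). As functions of (u, v):
  E = r_u · r_u = 1,
  F = r_u · r_v = 0,
  G = r_v · r_v = u^2 + 16.
Evaluating at (u, v) = (15/2, pi/2): E = 1, F = 0, G = 289/4.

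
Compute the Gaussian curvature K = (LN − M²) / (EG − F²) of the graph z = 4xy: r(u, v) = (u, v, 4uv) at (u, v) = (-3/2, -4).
K = -16/85849

Coefficients of the first fundamental form: E = 16*v^2 + 1, F = 16*u*v, G = 16*u^2 + 1.
Coefficients of the second fundamental form: L = 0, M = 4/sqrt(16*u^2 + 16*v^2 + 1), N = 0.
Assemble K = (LN − M²)/(EG − F²) = -16/(256*u^4 + 512*u^2*v^2 + 32*u^2 + 256*v^4 + 32*v^2 + 1). At (u, v) = (-3/2, -4): K = -16/85849.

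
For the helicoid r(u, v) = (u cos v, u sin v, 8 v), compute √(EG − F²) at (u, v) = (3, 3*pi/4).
√(EG − F²)|_{(3, 3*pi/4)} = sqrt(73)

E = 1, F = 0, G = u^2 + 64; EG − F² = u^2 + 64; √(EG − F²) = sqrt(u^2 + 64). At the given point: sqrt(73).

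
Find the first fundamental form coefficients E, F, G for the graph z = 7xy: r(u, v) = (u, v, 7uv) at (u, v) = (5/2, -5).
E = 1226;  F = -1225/2;  G = 1229/4

Partials: r_u = (1, 0, 7*v), r_v = (0, 1, 7*u). As functions of (u, v):
  E = r_u · r_u = 49*v^2 + 1,
  F = r_u · r_v = 49*u*v,
  G = r_v · r_v = 49*u^2 + 1.
Evaluating at (u, v) = (5/2, -5): E = 1226, F = -1225/2, G = 1229/4.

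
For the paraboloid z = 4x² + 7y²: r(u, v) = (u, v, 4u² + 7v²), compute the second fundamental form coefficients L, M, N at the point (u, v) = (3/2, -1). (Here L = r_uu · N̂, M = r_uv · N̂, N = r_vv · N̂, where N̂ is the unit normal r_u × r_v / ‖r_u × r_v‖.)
L = 8*sqrt(341)/341;  M = 0;  N = 14*sqrt(341)/341

Compute the unit normal N̂(u, v) = (-8*u/sqrt(64*u^2 + 196*v^2 + 1), -14*v/sqrt(64*u^2 + 196*v^2 + 1), 1/sqrt(64*u^2 + 196*v^2 + 1)), and the second partials r_uu, r_uv, r_vv. Take dot products:
  L(u, v) = r_uu · N̂ = 8/sqrt(64*u^2 + 196*v^2 + 1),
  M(u, v) = r_uv · N̂ = 0,
  N(u, v) = r_vv · N̂ = 14/sqrt(64*u^2 + 196*v^2 + 1).
Evaluating at (u, v) = (3/2, -1):
  L = 8*sqrt(341)/341, M = 0, N = 14*sqrt(341)/341.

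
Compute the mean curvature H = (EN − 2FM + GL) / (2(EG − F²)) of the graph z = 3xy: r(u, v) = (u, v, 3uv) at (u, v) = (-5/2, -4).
H = -432*sqrt(805)/129605

With E = 9*v^2 + 1, F = 9*u*v, G = 9*u^2 + 1, L = 0, M = 3/sqrt(9*u^2 + 9*v^2 + 1), N = 0, assemble
  H = (EN − 2FM + GL) / (2(EG − F²)) = -27*u*v/(9*u^2 + 9*v^2 + 1)^(3/2).
At (u, v) = (-5/2, -4): H = -432*sqrt(805)/129605.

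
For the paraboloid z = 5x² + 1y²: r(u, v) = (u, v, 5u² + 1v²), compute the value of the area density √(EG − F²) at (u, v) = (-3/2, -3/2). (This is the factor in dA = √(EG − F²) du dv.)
√(EG − F²)|_{(-3/2, -3/2)} = sqrt(235)

E = 100*u^2 + 1, F = 20*u*v, G = 4*v^2 + 1, so EG − F² = 100*u^2 + 4*v^2 + 1. Taking the positive square root: √(EG − F²) = sqrt(100*u^2 + 4*v^2 + 1). At (u, v) = (-3/2, -3/2): sqrt(235).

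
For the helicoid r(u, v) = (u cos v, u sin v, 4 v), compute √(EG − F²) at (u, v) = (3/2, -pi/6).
√(EG − F²)|_{(3/2, -pi/6)} = sqrt(73)/2

E = 1, F = 0, G = u^2 + 16; EG − F² = u^2 + 16; √(EG − F²) = sqrt(u^2 + 16). At the given point: sqrt(73)/2.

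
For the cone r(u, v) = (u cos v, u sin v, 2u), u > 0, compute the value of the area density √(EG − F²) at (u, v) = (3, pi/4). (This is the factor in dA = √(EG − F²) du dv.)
√(EG − F²)|_{(3, pi/4)} = 3*sqrt(5)

E = 5, F = 0, G = u^2, so EG − F² = 5*u^2. Taking the positive square root: √(EG − F²) = sqrt(5)*Abs(u). At (u, v) = (3, pi/4): 3*sqrt(5).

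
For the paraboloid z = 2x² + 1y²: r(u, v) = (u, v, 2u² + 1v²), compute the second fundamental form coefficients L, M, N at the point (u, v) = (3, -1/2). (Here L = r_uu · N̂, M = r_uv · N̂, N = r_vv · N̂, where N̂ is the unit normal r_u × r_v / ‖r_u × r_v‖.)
L = 2*sqrt(146)/73;  M = 0;  N = sqrt(146)/73

Compute the unit normal N̂(u, v) = (-4*u/sqrt(16*u^2 + 4*v^2 + 1), -2*v/sqrt(16*u^2 + 4*v^2 + 1), 1/sqrt(16*u^2 + 4*v^2 + 1)), and the second partials r_uu, r_uv, r_vv. Take dot products:
  L(u, v) = r_uu · N̂ = 4/sqrt(16*u^2 + 4*v^2 + 1),
  M(u, v) = r_uv · N̂ = 0,
  N(u, v) = r_vv · N̂ = 2/sqrt(16*u^2 + 4*v^2 + 1).
Evaluating at (u, v) = (3, -1/2):
  L = 2*sqrt(146)/73, M = 0, N = sqrt(146)/73.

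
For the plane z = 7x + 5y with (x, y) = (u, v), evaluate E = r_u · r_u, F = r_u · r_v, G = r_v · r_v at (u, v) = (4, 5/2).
E = 50;  F = 35;  G = 26

Partials: r_u = (1, 0, 7), r_v = (0, 1, 5). As functions of (u, v):
  E = r_u · r_u = 50,
  F = r_u · r_v = 35,
  G = r_v · r_v = 26.
Evaluating at (u, v) = (4, 5/2): E = 50, F = 35, G = 26.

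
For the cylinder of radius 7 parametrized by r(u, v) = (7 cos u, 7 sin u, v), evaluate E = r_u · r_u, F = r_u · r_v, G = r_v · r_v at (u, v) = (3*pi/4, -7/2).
E = 49;  F = 0;  G = 1

Partials: r_u = (-7*sin(u), 7*cos(u), 0), r_v = (0, 0, 1). As functions of (u, v):
  E = r_u · r_u = 49,
  F = r_u · r_v = 0,
  G = r_v · r_v = 1.
Evaluating at (u, v) = (3*pi/4, -7/2): E = 49, F = 0, G = 1.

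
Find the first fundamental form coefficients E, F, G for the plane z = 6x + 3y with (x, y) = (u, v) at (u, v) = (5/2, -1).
E = 37;  F = 18;  G = 10

Partials: r_u = (1, 0, 6), r_v = (0, 1, 3). As functions of (u, v):
  E = r_u · r_u = 37,
  F = r_u · r_v = 18,
  G = r_v · r_v = 10.
Evaluating at (u, v) = (5/2, -1): E = 37, F = 18, G = 10.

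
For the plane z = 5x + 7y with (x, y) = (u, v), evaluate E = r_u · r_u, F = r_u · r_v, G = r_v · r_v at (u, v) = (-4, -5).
E = 26;  F = 35;  G = 50

Partials: r_u = (1, 0, 5), r_v = (0, 1, 7). As functions of (u, v):
  E = r_u · r_u = 26,
  F = r_u · r_v = 35,
  G = r_v · r_v = 50.
Evaluating at (u, v) = (-4, -5): E = 26, F = 35, G = 50.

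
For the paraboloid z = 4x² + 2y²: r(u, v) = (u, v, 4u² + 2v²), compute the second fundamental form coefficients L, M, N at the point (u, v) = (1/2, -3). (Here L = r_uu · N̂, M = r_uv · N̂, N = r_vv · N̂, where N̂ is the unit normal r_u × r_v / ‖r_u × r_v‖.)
L = 8*sqrt(161)/161;  M = 0;  N = 4*sqrt(161)/161

Compute the unit normal N̂(u, v) = (-8*u/sqrt(64*u^2 + 16*v^2 + 1), -4*v/sqrt(64*u^2 + 16*v^2 + 1), 1/sqrt(64*u^2 + 16*v^2 + 1)), and the second partials r_uu, r_uv, r_vv. Take dot products:
  L(u, v) = r_uu · N̂ = 8/sqrt(64*u^2 + 16*v^2 + 1),
  M(u, v) = r_uv · N̂ = 0,
  N(u, v) = r_vv · N̂ = 4/sqrt(64*u^2 + 16*v^2 + 1).
Evaluating at (u, v) = (1/2, -3):
  L = 8*sqrt(161)/161, M = 0, N = 4*sqrt(161)/161.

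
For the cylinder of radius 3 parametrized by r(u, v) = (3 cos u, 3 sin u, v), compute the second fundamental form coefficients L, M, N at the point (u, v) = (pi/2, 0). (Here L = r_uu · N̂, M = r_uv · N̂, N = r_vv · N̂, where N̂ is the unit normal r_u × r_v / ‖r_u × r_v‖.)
L = -3;  M = 0;  N = 0

Compute the unit normal N̂(u, v) = (cos(u), sin(u), 0), and the second partials r_uu, r_uv, r_vv. Take dot products:
  L(u, v) = r_uu · N̂ = -3,
  M(u, v) = r_uv · N̂ = 0,
  N(u, v) = r_vv · N̂ = 0.
Evaluating at (u, v) = (pi/2, 0):
  L = -3, M = 0, N = 0.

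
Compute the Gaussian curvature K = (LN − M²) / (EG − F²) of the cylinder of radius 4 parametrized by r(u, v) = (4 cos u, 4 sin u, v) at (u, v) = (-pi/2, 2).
K = 0

Coefficients of the first fundamental form: E = 16, F = 0, G = 1.
Coefficients of the second fundamental form: L = -4, M = 0, N = 0.
Assemble K = (LN − M²)/(EG − F²) = 0. At (u, v) = (-pi/2, 2): K = 0.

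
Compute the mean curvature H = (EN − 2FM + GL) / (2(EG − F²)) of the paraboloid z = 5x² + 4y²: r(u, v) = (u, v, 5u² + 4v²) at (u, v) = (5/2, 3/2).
H = 3229*sqrt(770)/592900

With E = 100*u^2 + 1, F = 80*u*v, G = 64*v^2 + 1, L = 10/sqrt(100*u^2 + 64*v^2 + 1), M = 0, N = 8/sqrt(100*u^2 + 64*v^2 + 1), assemble
  H = (EN − 2FM + GL) / (2(EG − F²)) = (400*u^2 + 320*v^2 + 9)/(100*u^2 + 64*v^2 + 1)^(3/2).
At (u, v) = (5/2, 3/2): H = 3229*sqrt(770)/592900.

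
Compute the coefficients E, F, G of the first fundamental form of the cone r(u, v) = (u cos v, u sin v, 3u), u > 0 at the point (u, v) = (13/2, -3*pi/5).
E = 10;  F = 0;  G = 169/4

Partials: r_u = (cos(v), sin(v), 3), r_v = (-u*sin(v), u*cos(v), 0). As functions of (u, v):
  E = r_u · r_u = 10,
  F = r_u · r_v = 0,
  G = r_v · r_v = u^2.
Evaluating at (u, v) = (13/2, -3*pi/5): E = 10, F = 0, G = 169/4.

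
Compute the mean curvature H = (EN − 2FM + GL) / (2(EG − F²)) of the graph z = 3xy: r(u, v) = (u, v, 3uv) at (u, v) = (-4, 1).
H = 27*sqrt(154)/5929

With E = 9*v^2 + 1, F = 9*u*v, G = 9*u^2 + 1, L = 0, M = 3/sqrt(9*u^2 + 9*v^2 + 1), N = 0, assemble
  H = (EN − 2FM + GL) / (2(EG − F²)) = -27*u*v/(9*u^2 + 9*v^2 + 1)^(3/2).
At (u, v) = (-4, 1): H = 27*sqrt(154)/5929.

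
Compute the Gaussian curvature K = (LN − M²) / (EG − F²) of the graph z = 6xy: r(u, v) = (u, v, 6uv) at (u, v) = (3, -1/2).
K = -9/27889

Coefficients of the first fundamental form: E = 36*v^2 + 1, F = 36*u*v, G = 36*u^2 + 1.
Coefficients of the second fundamental form: L = 0, M = 6/sqrt(36*u^2 + 36*v^2 + 1), N = 0.
Assemble K = (LN − M²)/(EG − F²) = -36/(1296*u^4 + 2592*u^2*v^2 + 72*u^2 + 1296*v^4 + 72*v^2 + 1). At (u, v) = (3, -1/2): K = -9/27889.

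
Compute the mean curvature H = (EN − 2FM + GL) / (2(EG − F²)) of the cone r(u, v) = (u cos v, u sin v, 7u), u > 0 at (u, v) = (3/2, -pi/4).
H = 7*sqrt(2)/30

With E = 50, F = 0, G = u^2, L = 0, M = 0, N = 7*sqrt(2)*u^2/(10*Abs(u)), assemble
  H = (EN − 2FM + GL) / (2(EG − F²)) = 7*sqrt(2)/(20*Abs(u)).
At (u, v) = (3/2, -pi/4): H = 7*sqrt(2)/30.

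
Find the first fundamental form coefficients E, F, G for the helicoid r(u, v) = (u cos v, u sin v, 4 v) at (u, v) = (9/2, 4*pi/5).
E = 1;  F = 0;  G = 145/4

Partials: r_u = (cos(v), sin(v), 0), r_v = (-u*sin(v), u*cos(v), 4). As functions of (u, v):
  E = r_u · r_u = 1,
  F = r_u · r_v = 0,
  G = r_v · r_v = u^2 + 16.
Evaluating at (u, v) = (9/2, 4*pi/5): E = 1, F = 0, G = 145/4.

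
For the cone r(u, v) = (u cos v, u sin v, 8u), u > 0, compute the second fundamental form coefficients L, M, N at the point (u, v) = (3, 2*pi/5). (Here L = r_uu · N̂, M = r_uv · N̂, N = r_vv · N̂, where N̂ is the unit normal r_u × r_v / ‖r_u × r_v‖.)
L = 0;  M = 0;  N = 24*sqrt(65)/65

Compute the unit normal N̂(u, v) = (-8*sqrt(65)*u*cos(v)/(65*Abs(u)), -8*sqrt(65)*u*sin(v)/(65*Abs(u)), sqrt(65)*u/(65*Abs(u))), and the second partials r_uu, r_uv, r_vv. Take dot products:
  L(u, v) = r_uu · N̂ = 0,
  M(u, v) = r_uv · N̂ = 0,
  N(u, v) = r_vv · N̂ = 8*sqrt(65)*u^2/(65*Abs(u)).
Evaluating at (u, v) = (3, 2*pi/5):
  L = 0, M = 0, N = 24*sqrt(65)/65.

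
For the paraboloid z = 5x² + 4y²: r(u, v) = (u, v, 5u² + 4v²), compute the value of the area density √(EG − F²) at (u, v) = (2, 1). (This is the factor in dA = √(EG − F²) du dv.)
√(EG − F²)|_{(2, 1)} = sqrt(465)

E = 100*u^2 + 1, F = 80*u*v, G = 64*v^2 + 1, so EG − F² = 100*u^2 + 64*v^2 + 1. Taking the positive square root: √(EG − F²) = sqrt(100*u^2 + 64*v^2 + 1). At (u, v) = (2, 1): sqrt(465).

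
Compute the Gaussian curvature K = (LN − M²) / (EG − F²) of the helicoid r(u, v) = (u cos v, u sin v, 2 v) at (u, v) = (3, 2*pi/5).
K = -4/169

Coefficients of the first fundamental form: E = 1, F = 0, G = u^2 + 4.
Coefficients of the second fundamental form: L = 0, M = -2/sqrt(u^2 + 4), N = 0.
Assemble K = (LN − M²)/(EG − F²) = -4/(u^2 + 4)^2. At (u, v) = (3, 2*pi/5): K = -4/169.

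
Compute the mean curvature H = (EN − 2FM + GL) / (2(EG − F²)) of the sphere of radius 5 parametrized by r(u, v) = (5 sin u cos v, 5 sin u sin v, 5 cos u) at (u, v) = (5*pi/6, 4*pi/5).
H = -1/5

With E = 25, F = 0, G = 25*sin(u)^2, L = -5*sin(u)/Abs(sin(u)), M = 0, N = -5*sin(u)^3/Abs(sin(u)), assemble
  H = (EN − 2FM + GL) / (2(EG − F²)) = -sin(u)/(5*Abs(sin(u))).
At (u, v) = (5*pi/6, 4*pi/5): H = -1/5.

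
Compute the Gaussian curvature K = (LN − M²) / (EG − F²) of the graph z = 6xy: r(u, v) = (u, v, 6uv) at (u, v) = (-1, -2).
K = -36/32761

Coefficients of the first fundamental form: E = 36*v^2 + 1, F = 36*u*v, G = 36*u^2 + 1.
Coefficients of the second fundamental form: L = 0, M = 6/sqrt(36*u^2 + 36*v^2 + 1), N = 0.
Assemble K = (LN − M²)/(EG − F²) = -36/(1296*u^4 + 2592*u^2*v^2 + 72*u^2 + 1296*v^4 + 72*v^2 + 1). At (u, v) = (-1, -2): K = -36/32761.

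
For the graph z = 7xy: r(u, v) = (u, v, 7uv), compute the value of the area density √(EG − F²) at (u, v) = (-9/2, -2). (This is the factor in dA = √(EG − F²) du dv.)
√(EG − F²)|_{(-9/2, -2)} = sqrt(4757)/2

E = 49*v^2 + 1, F = 49*u*v, G = 49*u^2 + 1, so EG − F² = 49*u^2 + 49*v^2 + 1. Taking the positive square root: √(EG − F²) = sqrt(49*u^2 + 49*v^2 + 1). At (u, v) = (-9/2, -2): sqrt(4757)/2.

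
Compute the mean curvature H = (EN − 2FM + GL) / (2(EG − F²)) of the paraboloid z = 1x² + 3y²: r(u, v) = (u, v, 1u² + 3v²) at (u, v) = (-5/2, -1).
H = 115*sqrt(62)/3844

With E = 4*u^2 + 1, F = 12*u*v, G = 36*v^2 + 1, L = 2/sqrt(4*u^2 + 36*v^2 + 1), M = 0, N = 6/sqrt(4*u^2 + 36*v^2 + 1), assemble
  H = (EN − 2FM + GL) / (2(EG − F²)) = 4*(3*u^2 + 9*v^2 + 1)/(4*u^2 + 36*v^2 + 1)^(3/2).
At (u, v) = (-5/2, -1): H = 115*sqrt(62)/3844.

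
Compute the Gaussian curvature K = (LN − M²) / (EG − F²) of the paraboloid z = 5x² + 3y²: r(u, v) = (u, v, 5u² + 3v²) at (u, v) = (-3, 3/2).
K = 15/241081

Coefficients of the first fundamental form: E = 100*u^2 + 1, F = 60*u*v, G = 36*v^2 + 1.
Coefficients of the second fundamental form: L = 10/sqrt(100*u^2 + 36*v^2 + 1), M = 0, N = 6/sqrt(100*u^2 + 36*v^2 + 1).
Assemble K = (LN − M²)/(EG − F²) = 60/(10000*u^4 + 7200*u^2*v^2 + 200*u^2 + 1296*v^4 + 72*v^2 + 1). At (u, v) = (-3, 3/2): K = 15/241081.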